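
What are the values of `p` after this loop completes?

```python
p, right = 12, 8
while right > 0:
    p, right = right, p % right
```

GCD of 12 and 8
`p` takes the values: 12 → 8 → 4

Answer: 4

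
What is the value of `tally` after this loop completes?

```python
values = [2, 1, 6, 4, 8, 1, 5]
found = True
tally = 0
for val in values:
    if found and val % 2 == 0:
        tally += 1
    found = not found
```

Count even values at even positions
`tally` takes the values: 0 → 1 → 2 → 3

Answer: 3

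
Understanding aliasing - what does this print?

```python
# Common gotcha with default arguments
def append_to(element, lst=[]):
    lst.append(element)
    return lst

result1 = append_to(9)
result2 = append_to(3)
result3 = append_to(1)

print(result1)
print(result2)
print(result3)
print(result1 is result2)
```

Key concept: mutable default argument gotcha.
Step by step:
`result1 = append_to(9)` → result1 = [9]
`result2 = append_to(3)` → result1 = [9, 3] (same object as result2); result2 = [9, 3] (same object as result1)
`result3 = append_to(1)` → result1 = [9, 3, 1] (same object as result2, result3); result2 = [9, 3, 1] (same object as result1, result3); result3 = [9, 3, 1] (same object as result1, result2)
`print(result1)` → prints [9, 3, 1]
`print(result2)` → prints [9, 3, 1]
`print(result3)` → prints [9, 3, 1]
`print(result1 is result2)` → prints True

Answer:
[9, 3, 1]
[9, 3, 1]
[9, 3, 1]
True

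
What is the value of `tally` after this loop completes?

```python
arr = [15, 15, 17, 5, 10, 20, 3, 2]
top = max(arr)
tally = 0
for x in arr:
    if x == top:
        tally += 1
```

Count of max value 20 in [15, 15, 17, 5, 10, 20, 3, 2]
`tally` takes the values: 0 → 1

Answer: 1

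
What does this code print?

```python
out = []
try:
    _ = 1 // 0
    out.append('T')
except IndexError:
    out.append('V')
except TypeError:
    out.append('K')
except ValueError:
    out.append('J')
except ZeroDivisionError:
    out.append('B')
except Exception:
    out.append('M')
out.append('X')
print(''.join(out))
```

Execution trace: 'B' (except ZeroDivisionError) → 'X' (after the try/except). Output: BX

Answer: BX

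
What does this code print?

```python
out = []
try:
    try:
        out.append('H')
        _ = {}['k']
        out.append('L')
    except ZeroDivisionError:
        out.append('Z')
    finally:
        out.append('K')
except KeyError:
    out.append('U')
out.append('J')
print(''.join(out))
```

Execution trace: 'H' (try body) → 'K' (finally) → 'U' (outer except KeyError) → 'J' (after the try/except). Output: HKUJ

Answer: HKUJ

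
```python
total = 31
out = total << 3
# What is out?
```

Trace:
`total = 31` → total = 31
`out = total << 3` → out = 248
So out = 248

Answer: 248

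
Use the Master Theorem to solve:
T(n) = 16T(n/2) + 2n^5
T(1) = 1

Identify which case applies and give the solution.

a=16, b=2, f(n)=2n^5. log_2(16) = 4. Since c=5 > 4 and the regularity condition holds (16(n/2)^5 = (16/2^5)n^5 with 16/2^5 < 1), Case 3 applies: T(n) = Θ(f(n)) = O(n^5).

Answer: O(n^5) - Case 3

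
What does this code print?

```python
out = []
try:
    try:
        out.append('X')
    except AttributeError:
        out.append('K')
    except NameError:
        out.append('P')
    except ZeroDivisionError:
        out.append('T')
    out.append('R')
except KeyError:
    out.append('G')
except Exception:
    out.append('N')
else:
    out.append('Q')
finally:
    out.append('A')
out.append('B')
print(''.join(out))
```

Execution trace: 'X' (inner try body, no exception) → 'R' (try body, no exception) → 'Q' (else) → 'A' (finally) → 'B' (after the try/except). Output: XRQAB

Answer: XRQAB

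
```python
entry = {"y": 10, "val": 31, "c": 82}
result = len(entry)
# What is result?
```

Trace:
`entry = {"y": 10, "val": 31, "c": 82}` → entry = {'y': 10, 'val': 31, 'c': 82}
`result = len(entry)` → result = 3
So result = 3

Answer: 3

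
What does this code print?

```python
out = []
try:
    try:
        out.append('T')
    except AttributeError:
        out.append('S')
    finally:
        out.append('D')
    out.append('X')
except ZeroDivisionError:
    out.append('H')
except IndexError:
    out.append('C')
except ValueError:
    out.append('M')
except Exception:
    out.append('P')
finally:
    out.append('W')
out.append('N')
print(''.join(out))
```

Execution trace: 'T' (inner try body, no exception) → 'D' (inner finally) → 'X' (try body, no exception) → 'W' (finally) → 'N' (after the try/except). Output: TDXWN

Answer: TDXWN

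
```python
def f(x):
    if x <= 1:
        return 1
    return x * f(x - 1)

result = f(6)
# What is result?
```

f(6) = 6 * 5 * 4 * 3 * 2 * 1 = 720

Answer: 720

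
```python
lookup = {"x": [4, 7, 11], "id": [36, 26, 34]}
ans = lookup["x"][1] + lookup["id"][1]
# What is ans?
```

Trace:
`lookup = {"x": [4, 7, 11], "id": [36, 26, 34]}` → lookup = {'x': [4, 7, 11], 'id': [36, 26, 34]}
`ans = lookup["x"][1] + lookup["id"][1]` → ans = 33
So ans = 33

Answer: 33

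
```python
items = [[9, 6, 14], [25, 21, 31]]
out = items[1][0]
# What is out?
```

Trace:
`items = [[9, 6, 14], [25, 21, 31]]` → items = [[9, 6, 14], [25, 21, 31]]
`out = items[1][0]` → out = 25
So out = 25

Answer: 25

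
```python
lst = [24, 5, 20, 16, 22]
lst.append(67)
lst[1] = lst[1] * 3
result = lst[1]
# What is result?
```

Trace:
`lst = [24, 5, 20, 16, 22]` → lst = [24, 5, 20, 16, 22]
`lst.append(67)` → lst = [24, 5, 20, 16, 22, 67]
`lst[1] = lst[1] * 3` → lst = [24, 15, 20, 16, 22, 67]
`result = lst[1]` → result = 15
So result = 15

Answer: 15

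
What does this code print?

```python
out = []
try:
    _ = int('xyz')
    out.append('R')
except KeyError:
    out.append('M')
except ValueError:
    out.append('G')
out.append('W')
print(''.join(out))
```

Execution trace: 'G' (except ValueError) → 'W' (after the try/except). Output: GW

Answer: GW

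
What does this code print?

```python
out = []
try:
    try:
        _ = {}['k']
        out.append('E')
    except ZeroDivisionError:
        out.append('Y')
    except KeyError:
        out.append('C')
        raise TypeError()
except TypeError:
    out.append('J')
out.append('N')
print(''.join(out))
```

Execution trace: 'C' (inner except KeyError) → 'J' (outer except TypeError) → 'N' (after the try/except). Output: CJN

Answer: CJN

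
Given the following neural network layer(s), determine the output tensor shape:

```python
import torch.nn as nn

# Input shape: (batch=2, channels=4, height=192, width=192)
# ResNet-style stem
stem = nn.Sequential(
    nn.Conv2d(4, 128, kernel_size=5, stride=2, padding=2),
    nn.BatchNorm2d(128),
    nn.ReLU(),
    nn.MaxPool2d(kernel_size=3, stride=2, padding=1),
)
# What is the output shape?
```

Input: (2, 4, 192, 192) -> after Conv2d 5x5 stride=2: (2, 128, 96, 96) -> Output: (2, 128, 48, 48)

Answer: (2, 128, 48, 48)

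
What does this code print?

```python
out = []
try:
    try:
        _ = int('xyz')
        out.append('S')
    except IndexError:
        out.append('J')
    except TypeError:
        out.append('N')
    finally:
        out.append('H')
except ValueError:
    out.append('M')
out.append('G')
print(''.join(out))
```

Execution trace: 'H' (finally) → 'M' (outer except ValueError) → 'G' (after the try/except). Output: HMG

Answer: HMG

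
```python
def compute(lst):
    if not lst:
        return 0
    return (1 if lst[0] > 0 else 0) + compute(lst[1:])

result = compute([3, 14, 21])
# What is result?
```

Count of positive elements in [3, 14, 21] = 3

Answer: 3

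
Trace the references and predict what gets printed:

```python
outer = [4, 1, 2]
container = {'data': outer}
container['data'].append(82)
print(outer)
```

Key concept: dict holds reference to list.
Step by step:
`outer = [4, 1, 2]` → outer = [4, 1, 2]
`container = {'data': outer}` → container = {'data': [4, 1, 2]}
`container['data'].append(82)` → outer = [4, 1, 2, 82]; container = {'data': [4, 1, 2, 82]}
`print(outer)` → prints [4, 1, 2, 82]

Answer: [4, 1, 2, 82]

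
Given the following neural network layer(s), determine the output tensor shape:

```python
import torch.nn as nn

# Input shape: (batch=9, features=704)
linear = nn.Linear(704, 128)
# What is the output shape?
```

Input: (9, 704) -> Output: (9, 128)

Answer: (9, 128)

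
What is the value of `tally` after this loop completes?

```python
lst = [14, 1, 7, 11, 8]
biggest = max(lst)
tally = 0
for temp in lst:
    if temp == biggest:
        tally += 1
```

Count of max value 14 in [14, 1, 7, 11, 8]
`tally` takes the values: 0 → 1

Answer: 1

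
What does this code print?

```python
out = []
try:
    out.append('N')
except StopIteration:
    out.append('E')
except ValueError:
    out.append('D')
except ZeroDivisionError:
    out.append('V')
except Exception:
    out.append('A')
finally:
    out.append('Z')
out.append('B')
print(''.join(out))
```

Execution trace: 'N' (try body, no exception) → 'Z' (finally) → 'B' (after the try/except). Output: NZB

Answer: NZB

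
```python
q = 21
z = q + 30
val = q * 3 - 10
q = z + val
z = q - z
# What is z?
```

Trace:
`q = 21` → q = 21
`z = q + 30` → z = 51
`val = q * 3 - 10` → val = 53
`q = z + val` → q = 104
`z = q - z` → z = 53
So z = 53

Answer: 53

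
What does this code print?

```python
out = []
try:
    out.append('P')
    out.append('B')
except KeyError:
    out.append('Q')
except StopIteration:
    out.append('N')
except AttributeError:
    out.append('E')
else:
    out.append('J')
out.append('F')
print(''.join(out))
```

Execution trace: 'P' (try body) → 'B' (try body, no exception) → 'J' (else) → 'F' (after the try/except). Output: PBJF

Answer: PBJF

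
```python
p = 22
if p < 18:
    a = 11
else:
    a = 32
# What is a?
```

Trace:
`p = 22` → p = 22
`if p < 18: ...` → p < 18 is False, take else branch → a = 32
So a = 32

Answer: 32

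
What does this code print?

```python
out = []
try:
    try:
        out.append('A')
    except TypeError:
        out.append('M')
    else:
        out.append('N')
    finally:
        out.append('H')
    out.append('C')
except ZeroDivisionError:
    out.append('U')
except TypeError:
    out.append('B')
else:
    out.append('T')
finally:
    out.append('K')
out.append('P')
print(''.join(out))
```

Execution trace: 'A' (inner try body, no exception) → 'N' (inner else) → 'H' (inner finally) → 'C' (try body, no exception) → 'T' (else) → 'K' (finally) → 'P' (after the try/except). Output: ANHCTKP

Answer: ANHCTKP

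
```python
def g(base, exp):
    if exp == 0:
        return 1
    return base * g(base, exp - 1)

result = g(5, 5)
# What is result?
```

g(5, 5) = 5 * 5 * 5 * 5 * 5 = 3125

Answer: 3125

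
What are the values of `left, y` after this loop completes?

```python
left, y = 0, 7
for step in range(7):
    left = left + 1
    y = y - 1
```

left goes 0→7, y goes 7→0
`left, y` takes the values: (0, 7) → (1, 7) → (1, 6) → (2, 6) → (2, 5) → (3, 5) → (3, 4) → (4, 4) → (4, 3) → (5, 3) → (5, 2) → (6, 2) → (6, 1) → (7, 1) → (7, 0)

Answer: 7, 0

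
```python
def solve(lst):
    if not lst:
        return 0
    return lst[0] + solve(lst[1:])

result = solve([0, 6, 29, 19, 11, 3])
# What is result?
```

0 + 6 + 29 + 19 + 11 + 3 + 0 = 68

Answer: 68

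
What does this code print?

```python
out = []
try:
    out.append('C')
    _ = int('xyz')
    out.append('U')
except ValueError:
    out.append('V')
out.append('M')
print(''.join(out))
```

Execution trace: 'C' (try body) → 'V' (except ValueError) → 'M' (after the try/except). Output: CVM

Answer: CVM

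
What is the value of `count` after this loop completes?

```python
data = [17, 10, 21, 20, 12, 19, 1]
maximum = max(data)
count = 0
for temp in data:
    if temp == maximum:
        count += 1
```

Count of max value 21 in [17, 10, 21, 20, 12, 19, 1]
`count` takes the values: 0 → 1

Answer: 1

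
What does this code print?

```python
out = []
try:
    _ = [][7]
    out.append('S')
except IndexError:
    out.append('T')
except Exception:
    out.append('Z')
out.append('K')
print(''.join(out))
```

Execution trace: 'T' (except IndexError) → 'K' (after the try/except). Output: TK

Answer: TK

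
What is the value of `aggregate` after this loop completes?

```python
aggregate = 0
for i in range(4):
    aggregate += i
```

Sum of 0 to 3 = 6
`aggregate` takes the values: 0 → 1 → 3 → 6

Answer: 6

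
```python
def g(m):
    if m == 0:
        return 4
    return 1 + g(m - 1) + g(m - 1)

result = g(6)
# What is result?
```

g(m) = 1 + 2·g(m-1), g(0)=4. Closed form: (4+1)·2^6 - 1 = 319.

Answer: 319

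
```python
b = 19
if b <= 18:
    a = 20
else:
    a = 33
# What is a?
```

Trace:
`b = 19` → b = 19
`if b <= 18: ...` → b <= 18 is False, take else branch → a = 33
So a = 33

Answer: 33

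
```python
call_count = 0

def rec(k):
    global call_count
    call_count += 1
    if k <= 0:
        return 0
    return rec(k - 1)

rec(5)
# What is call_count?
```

Linear recursion stepping by 1: 6 calls from k=5 down to ≤0.

Answer: 6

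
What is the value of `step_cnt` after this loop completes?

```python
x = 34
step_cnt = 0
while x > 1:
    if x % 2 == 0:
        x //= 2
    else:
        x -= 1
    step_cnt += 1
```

Steps to reduce 34 to 1
`step_cnt` takes the values: 0 → 1 → 2 → 3 → 4 → 5 → 6

Answer: 6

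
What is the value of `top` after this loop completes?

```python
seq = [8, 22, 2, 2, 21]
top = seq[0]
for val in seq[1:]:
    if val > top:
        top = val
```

Maximum of [8, 22, 2, 2, 21]
`top` takes the values: 8 → 22

Answer: 22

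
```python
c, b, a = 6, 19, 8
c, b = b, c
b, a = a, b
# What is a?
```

Trace:
`c, b, a = 6, 19, 8` → c = 6; b = 19; a = 8
`c, b = b, c` → c = 19; b = 6
`b, a = a, b` → b = 8; a = 6
So a = 6

Answer: 6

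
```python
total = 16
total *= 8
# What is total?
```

Trace:
`total = 16` → total = 16
`total *= 8` → total = 128
So total = 128

Answer: 128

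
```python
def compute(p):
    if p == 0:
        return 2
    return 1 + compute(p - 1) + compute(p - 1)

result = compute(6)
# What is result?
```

compute(p) = 1 + 2·compute(p-1), compute(0)=2. Closed form: (2+1)·2^6 - 1 = 191.

Answer: 191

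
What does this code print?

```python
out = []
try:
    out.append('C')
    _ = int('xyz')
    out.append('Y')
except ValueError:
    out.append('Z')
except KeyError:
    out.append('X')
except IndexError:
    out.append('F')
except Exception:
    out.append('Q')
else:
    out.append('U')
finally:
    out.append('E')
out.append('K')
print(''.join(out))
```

Execution trace: 'C' (try body) → 'Z' (except ValueError) → 'E' (finally) → 'K' (after the try/except). Output: CZEK

Answer: CZEK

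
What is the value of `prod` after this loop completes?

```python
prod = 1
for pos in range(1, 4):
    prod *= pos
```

3! = 6
`prod` takes the values: 1 → 2 → 6

Answer: 6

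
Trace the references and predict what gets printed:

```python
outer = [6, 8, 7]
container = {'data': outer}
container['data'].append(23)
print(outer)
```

Key concept: dict holds reference to list.
Step by step:
`outer = [6, 8, 7]` → outer = [6, 8, 7]
`container = {'data': outer}` → container = {'data': [6, 8, 7]}
`container['data'].append(23)` → outer = [6, 8, 7, 23]; container = {'data': [6, 8, 7, 23]}
`print(outer)` → prints [6, 8, 7, 23]

Answer: [6, 8, 7, 23]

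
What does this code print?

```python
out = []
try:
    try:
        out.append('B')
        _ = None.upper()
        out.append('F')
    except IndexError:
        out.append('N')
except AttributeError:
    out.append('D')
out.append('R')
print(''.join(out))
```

Execution trace: 'B' (try body) → 'D' (outer except AttributeError) → 'R' (after the try/except). Output: BDR

Answer: BDR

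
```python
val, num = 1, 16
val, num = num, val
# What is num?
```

Trace:
`val, num = 1, 16` → val = 1; num = 16
`val, num = num, val` → val = 16; num = 1
So num = 1

Answer: 1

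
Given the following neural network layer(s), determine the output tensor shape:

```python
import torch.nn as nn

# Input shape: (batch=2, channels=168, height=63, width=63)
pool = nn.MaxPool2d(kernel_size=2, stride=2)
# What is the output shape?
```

Input: (2, 168, 63, 63) -> Output: (2, 168, 31, 31)

Answer: (2, 168, 31, 31)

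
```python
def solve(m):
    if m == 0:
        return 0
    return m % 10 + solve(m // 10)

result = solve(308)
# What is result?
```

Sum of digits of 308: 8 + 0 + 3 = 11

Answer: 11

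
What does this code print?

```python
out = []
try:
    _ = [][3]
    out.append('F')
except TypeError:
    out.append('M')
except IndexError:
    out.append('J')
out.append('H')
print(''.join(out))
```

Execution trace: 'J' (except IndexError) → 'H' (after the try/except). Output: JH

Answer: JH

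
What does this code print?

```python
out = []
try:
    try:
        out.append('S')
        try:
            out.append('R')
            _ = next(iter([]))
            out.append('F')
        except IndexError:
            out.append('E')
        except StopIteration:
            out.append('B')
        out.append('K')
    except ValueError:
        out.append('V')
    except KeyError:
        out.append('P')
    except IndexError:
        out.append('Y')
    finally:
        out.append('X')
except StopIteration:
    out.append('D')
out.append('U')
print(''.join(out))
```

Execution trace: 'S' (try body) → 'R' (inner try body) → 'B' (inner except StopIteration) → 'K' (try body, no exception) → 'X' (finally) → 'U' (after the try/except). Output: SRBKXU

Answer: SRBKXU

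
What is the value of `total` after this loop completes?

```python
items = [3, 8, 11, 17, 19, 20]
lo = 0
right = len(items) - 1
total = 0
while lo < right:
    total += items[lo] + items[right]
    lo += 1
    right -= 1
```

Sum of pairs from ends
`total` takes the values: 0 → 23 → 50 → 78

Answer: 78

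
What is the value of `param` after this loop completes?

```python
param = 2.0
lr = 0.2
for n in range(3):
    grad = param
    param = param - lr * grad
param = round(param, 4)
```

Gradient descent: w = 2.0 * (1 - 0.2)^3
`param` takes the values: 2.0 → 1.6 → 1.28 → 1.024

Answer: 1.024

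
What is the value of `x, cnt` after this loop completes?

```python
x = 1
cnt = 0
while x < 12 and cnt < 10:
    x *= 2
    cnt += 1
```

Double until >= 12 or 10 iterations
`x, cnt` takes the values: (1, 0) → (2, 0) → (2, 1) → (4, 1) → (4, 2) → (8, 2) → (8, 3) → (16, 3) → (16, 4)

Answer: 16, 4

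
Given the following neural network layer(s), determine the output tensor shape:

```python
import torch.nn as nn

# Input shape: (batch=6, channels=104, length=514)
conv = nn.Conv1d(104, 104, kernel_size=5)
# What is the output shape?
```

Input: (6, 104, 514) -> Output: (6, 104, 510)

Answer: (6, 104, 510)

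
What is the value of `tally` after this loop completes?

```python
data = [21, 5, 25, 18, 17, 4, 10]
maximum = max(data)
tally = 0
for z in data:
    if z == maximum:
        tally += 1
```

Count of max value 25 in [21, 5, 25, 18, 17, 4, 10]
`tally` takes the values: 0 → 1

Answer: 1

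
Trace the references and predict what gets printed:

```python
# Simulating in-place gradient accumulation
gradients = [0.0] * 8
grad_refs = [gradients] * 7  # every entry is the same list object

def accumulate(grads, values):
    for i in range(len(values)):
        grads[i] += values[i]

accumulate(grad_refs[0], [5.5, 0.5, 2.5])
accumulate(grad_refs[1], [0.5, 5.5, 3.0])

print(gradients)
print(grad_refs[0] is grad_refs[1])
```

Key concept: gradient accumulation aliasing.
Step by step:
`gradients = [0.0] * 8` → gradients = [0.0, 0.0, 0.0, 0.0, 0.0, 0.0, 0.0, 0.0]
`grad_refs = [gradients] * 7` → grad_refs = [[0.0, 0.0, 0.0, 0.0, 0.0, 0.0, 0.0, 0.0], [0.0, 0.0, 0.0, 0.0, 0.0, 0.0, 0.0, 0.0], [0.0, 0.0, 0.0, 0.0, 0.0, 0.0, 0.0, 0.0], [0.0, 0.0, 0.0, 0.0, 0.0, 0.0, 0.0, 0.0], [0.0, 0.0, 0.0, 0.0, 0.0, 0.0, 0.0, 0.0], [0.0, 0.0, 0.0, 0.0, 0.0, 0.0, 0.0, 0.0], [0.0, 0.0, 0.0, 0.0, 0.0, 0.0, 0.0, 0.0]]
`accumulate(grad_refs[0], [5.5, 0.5, 2.5])` → gradients = [5.5, 0.5, 2.5, 0.0, 0.0, 0.0, 0.0, 0.0]; grad_refs = [[5.5, 0.5, 2.5, 0.0, 0.0, 0.0, 0.0, 0.0], [5.5, 0.5, 2.5, 0.0, 0.0, 0.0, 0.0, 0.0], [5.5, 0.5, 2.5, 0.0, 0.0, 0.0, 0.0, 0.0], [5.5, 0.5, 2.5, 0.0, 0.0, 0.0, 0.0, 0.0], [5.5, 0.5, 2.5, 0.0, 0.0, 0.0, 0.0, 0.0], [5.5, 0.5, 2.5, 0.0, 0.0, 0.0, 0.0, 0.0], [5.5, 0.5, 2.5, 0.0, 0.0, 0.0, 0.0, 0.0]]
`accumulate(grad_refs[1], [0.5, 5.5, 3.0])` → gradients = [6.0, 6.0, 5.5, 0.0, 0.0, 0.0, 0.0, 0.0]; grad_refs = [[6.0, 6.0, 5.5, 0.0, 0.0, 0.0, 0.0, 0.0], [6.0, 6.0, 5.5, 0.0, 0.0, 0.0, 0.0, 0.0], [6.0, 6.0, 5.5, 0.0, 0.0, 0.0, 0.0, 0.0], [6.0, 6.0, 5.5, 0.0, 0.0, 0.0, 0.0, 0.0], [6.0, 6.0, 5.5, 0.0, 0.0, 0.0, 0.0, 0.0], [6.0, 6.0, 5.5, 0.0, 0.0, 0.0, 0.0, 0.0], [6.0, 6.0, 5.5, 0.0, 0.0, 0.0, 0.0, 0.0]]
`print(gradients)` → prints [6.0, 6.0, 5.5, 0.0, 0.0, 0.0, 0.0, 0.0]
`print(grad_refs[0] is grad_refs[1])` → prints True

Answer:
[6.0, 6.0, 5.5, 0.0, 0.0, 0.0, 0.0, 0.0]
True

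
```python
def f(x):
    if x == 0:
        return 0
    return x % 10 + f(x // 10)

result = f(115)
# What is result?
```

Sum of digits of 115: 5 + 1 + 1 = 7

Answer: 7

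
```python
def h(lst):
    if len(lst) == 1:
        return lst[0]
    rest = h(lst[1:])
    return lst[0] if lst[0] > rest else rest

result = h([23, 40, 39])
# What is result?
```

Recursive max over [23, 40, 39] = 40

Answer: 40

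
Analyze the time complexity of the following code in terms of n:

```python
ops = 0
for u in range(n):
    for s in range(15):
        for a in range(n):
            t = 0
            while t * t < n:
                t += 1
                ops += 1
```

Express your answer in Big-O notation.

Each loop level contributes: n × 1 × n × √n. Multiplying the contributions gives O(n^2√n).

Answer: O(n^2√n)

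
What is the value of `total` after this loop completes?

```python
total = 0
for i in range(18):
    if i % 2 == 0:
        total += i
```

Sum of even numbers 0 to 17
`total` takes the values: 0 → 2 → 6 → 12 → 20 → 30 → 42 → 56 → 72

Answer: 72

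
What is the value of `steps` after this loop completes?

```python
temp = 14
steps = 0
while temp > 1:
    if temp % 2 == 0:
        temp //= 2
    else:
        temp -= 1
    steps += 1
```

Steps to reduce 14 to 1
`steps` takes the values: 0 → 1 → 2 → 3 → 4 → 5

Answer: 5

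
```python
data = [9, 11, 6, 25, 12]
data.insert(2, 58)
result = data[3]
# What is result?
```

Trace:
`data = [9, 11, 6, 25, 12]` → data = [9, 11, 6, 25, 12]
`data.insert(2, 58)` → data = [9, 11, 58, 6, 25, 12]
`result = data[3]` → result = 6
So result = 6

Answer: 6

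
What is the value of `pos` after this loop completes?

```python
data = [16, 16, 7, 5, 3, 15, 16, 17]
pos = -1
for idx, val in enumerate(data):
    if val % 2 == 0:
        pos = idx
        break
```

First even number index in [16, 16, 7, 5, 3, 15, 16, 17]
`pos` takes the values: -1 → 0

Answer: 0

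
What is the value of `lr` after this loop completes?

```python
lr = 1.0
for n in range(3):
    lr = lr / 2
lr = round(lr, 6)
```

Halving LR 3 times: 1 / 2^3
`lr` takes the values: 1.0 → 0.5 → 0.25 → 0.125

Answer: 0.125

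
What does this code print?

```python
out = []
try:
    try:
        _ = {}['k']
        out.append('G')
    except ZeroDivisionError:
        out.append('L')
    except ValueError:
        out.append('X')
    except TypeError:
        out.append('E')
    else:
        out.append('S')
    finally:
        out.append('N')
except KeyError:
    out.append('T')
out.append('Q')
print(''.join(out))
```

Execution trace: 'N' (finally) → 'T' (outer except KeyError) → 'Q' (after the try/except). Output: NTQ

Answer: NTQ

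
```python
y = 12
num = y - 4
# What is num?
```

Trace:
`y = 12` → y = 12
`num = y - 4` → num = 8
So num = 8

Answer: 8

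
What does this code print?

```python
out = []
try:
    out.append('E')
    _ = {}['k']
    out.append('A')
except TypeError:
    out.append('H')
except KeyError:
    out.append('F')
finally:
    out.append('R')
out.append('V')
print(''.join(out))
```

Execution trace: 'E' (try body) → 'F' (except KeyError) → 'R' (finally) → 'V' (after the try/except). Output: EFRV

Answer: EFRV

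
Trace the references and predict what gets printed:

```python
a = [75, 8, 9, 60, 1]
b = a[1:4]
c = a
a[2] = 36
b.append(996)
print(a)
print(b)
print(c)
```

Key concept: slice vs alias.
Step by step:
`a = [75, 8, 9, 60, 1]` → a = [75, 8, 9, 60, 1]
`b = a[1:4]` → b = [8, 9, 60]
`c = a` → c = [75, 8, 9, 60, 1] (same object as a)
`a[2] = 36` → a = [75, 8, 36, 60, 1] (same object as c); c = [75, 8, 36, 60, 1] (same object as a)
`b.append(996)` → b = [8, 9, 60, 996]
`print(a)` → prints [75, 8, 36, 60, 1]
`print(b)` → prints [8, 9, 60, 996]
`print(c)` → prints [75, 8, 36, 60, 1]

Answer:
[75, 8, 36, 60, 1]
[8, 9, 60, 996]
[75, 8, 36, 60, 1]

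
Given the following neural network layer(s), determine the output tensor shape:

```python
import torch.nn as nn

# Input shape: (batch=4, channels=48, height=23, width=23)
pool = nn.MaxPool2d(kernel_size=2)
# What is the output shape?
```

Input: (4, 48, 23, 23) -> Output: (4, 48, 11, 11)

Answer: (4, 48, 11, 11)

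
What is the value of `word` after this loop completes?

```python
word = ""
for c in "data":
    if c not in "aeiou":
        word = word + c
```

Remove vowels from 'data'
`word` takes the values: "" → "d" → "dt"

Answer: "dt"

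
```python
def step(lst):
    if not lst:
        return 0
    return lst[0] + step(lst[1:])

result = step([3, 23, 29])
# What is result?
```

3 + 23 + 29 + 0 = 55

Answer: 55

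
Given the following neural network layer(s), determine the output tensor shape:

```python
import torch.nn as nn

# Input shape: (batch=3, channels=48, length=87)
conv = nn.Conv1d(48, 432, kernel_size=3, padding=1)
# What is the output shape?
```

Input: (3, 48, 87) -> Output: (3, 432, 87)

Answer: (3, 432, 87)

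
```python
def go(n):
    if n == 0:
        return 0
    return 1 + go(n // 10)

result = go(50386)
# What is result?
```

Count of digits of 50386: 5

Answer: 5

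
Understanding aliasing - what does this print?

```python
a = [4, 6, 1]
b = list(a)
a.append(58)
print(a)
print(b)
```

Key concept: list() constructor creates copy.
Step by step:
`a = [4, 6, 1]` → a = [4, 6, 1]
`b = list(a)` → b = [4, 6, 1]
`a.append(58)` → a = [4, 6, 1, 58]
`print(a)` → prints [4, 6, 1, 58]
`print(b)` → prints [4, 6, 1]

Answer:
[4, 6, 1, 58]
[4, 6, 1]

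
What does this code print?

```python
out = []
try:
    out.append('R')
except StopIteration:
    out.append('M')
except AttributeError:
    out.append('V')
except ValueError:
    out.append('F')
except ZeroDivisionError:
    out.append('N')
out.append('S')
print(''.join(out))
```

Execution trace: 'R' (try body, no exception) → 'S' (after the try/except). Output: RS

Answer: RS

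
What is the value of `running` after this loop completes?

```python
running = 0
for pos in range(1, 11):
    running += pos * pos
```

Sum of squares 1² to 10² = 385
`running` takes the values: 0 → 1 → 5 → 14 → 30 → 55 → 91 → 140 → 204 → 285 → 385

Answer: 385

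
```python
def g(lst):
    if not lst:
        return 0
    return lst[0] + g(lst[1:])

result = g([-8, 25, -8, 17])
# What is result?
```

(-8) + 25 + (-8) + 17 + 0 = 26

Answer: 26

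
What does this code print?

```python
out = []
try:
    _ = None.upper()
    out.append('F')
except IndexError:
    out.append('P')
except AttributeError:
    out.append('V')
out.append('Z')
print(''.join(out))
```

Execution trace: 'V' (except AttributeError) → 'Z' (after the try/except). Output: VZ

Answer: VZ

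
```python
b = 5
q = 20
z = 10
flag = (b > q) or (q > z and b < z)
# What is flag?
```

Trace:
`b = 5` → b = 5
`q = 20` → q = 20
`z = 10` → z = 10
`flag = (b > q) or (q > z and b < z)` → flag = True
So flag = True

Answer: True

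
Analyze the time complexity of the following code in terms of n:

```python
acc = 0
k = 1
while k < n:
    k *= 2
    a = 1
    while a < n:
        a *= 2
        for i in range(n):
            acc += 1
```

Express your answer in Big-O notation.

Each loop level contributes: log n × log n × n. Multiplying the contributions gives O(n log² n).

Answer: O(n log² n)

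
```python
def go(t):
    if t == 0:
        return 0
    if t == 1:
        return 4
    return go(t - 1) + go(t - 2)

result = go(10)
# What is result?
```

Build up from base cases: go(0)=0, go(1)=4, go(2)=4, go(3)=8, go(4)=12, go(5)=20, go(6)=32, ..., go(10)=220

Answer: 220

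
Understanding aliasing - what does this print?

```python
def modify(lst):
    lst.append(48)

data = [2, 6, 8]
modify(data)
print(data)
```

Key concept: function modifies passed list.
Step by step:
`data = [2, 6, 8]` → data = [2, 6, 8]
`modify(data)` → data = [2, 6, 8, 48]
`print(data)` → prints [2, 6, 8, 48]

Answer: [2, 6, 8, 48]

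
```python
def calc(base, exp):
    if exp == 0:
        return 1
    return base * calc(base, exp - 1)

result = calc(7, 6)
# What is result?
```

calc(7, 6) = 7 * 7 * 7 * 7 * 7 * 7 = 117649

Answer: 117649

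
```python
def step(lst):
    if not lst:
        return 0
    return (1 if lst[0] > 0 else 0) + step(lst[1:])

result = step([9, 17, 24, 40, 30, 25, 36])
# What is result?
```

Count of positive elements in [9, 17, 24, 40, 30, 25, 36] = 7

Answer: 7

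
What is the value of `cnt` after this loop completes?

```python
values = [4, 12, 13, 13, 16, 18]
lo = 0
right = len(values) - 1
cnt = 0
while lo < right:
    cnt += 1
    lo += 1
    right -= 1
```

Iterations until pointers meet (list length 6)
`cnt` takes the values: 0 → 1 → 2 → 3

Answer: 3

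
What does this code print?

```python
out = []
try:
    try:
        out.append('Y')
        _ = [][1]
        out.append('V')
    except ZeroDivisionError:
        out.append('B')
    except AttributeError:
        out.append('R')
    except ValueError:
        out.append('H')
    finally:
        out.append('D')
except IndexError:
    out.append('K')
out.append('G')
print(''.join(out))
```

Execution trace: 'Y' (try body) → 'D' (finally) → 'K' (outer except IndexError) → 'G' (after the try/except). Output: YDKG

Answer: YDKG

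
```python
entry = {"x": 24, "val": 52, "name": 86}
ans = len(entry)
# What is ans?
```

Trace:
`entry = {"x": 24, "val": 52, "name": 86}` → entry = {'x': 24, 'val': 52, 'name': 86}
`ans = len(entry)` → ans = 3
So ans = 3

Answer: 3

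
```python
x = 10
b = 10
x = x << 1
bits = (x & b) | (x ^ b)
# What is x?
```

Trace:
`x = 10` → x = 10
`b = 10` → b = 10
`x = x << 1` → x = 20
`bits = (x & b) | (x ^ b)` → bits = 30
So x = 20

Answer: 20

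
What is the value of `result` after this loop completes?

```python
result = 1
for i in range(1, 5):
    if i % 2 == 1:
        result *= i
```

Product of odd numbers 1 to 4
`result` takes the values: 1 → 3

Answer: 3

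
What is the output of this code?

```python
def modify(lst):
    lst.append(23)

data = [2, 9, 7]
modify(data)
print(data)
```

Key concept: function modifies passed list.
Step by step:
`data = [2, 9, 7]` → data = [2, 9, 7]
`modify(data)` → data = [2, 9, 7, 23]
`print(data)` → prints [2, 9, 7, 23]

Answer: [2, 9, 7, 23]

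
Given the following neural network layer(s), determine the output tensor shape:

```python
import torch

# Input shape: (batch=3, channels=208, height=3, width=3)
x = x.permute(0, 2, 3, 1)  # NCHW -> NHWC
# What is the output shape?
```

Input: (3, 208, 3, 3) -> Output: (3, 3, 3, 208)

Answer: (3, 3, 3, 208)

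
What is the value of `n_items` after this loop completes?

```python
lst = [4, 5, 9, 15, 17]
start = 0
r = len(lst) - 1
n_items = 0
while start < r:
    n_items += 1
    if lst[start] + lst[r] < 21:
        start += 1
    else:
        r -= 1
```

Steps to find pair summing to 21
`n_items` takes the values: 0 → 1 → 2 → 3 → 4

Answer: 4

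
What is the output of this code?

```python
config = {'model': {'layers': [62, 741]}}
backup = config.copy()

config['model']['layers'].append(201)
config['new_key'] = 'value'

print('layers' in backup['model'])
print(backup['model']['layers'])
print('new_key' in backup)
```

Key concept: shallow copy gotcha with nested dict.
Step by step:
`config = {'model': {'layers': [62, 741]}}` → config = {'model': {'layers': [62, 741]}}
`backup = config.copy()` → backup = {'model': {'layers': [62, 741]}}
`config['model']['layers'].append(201)` → config = {'model': {'layers': [62, 741, 201]}}; backup = {'model': {'layers': [62, 741, 201]}}
`config['new_key'] = 'value'` → config = {'model': {'layers': [62, 741, 201]}, 'new_key': 'value'}
`print('layers' in backup['model'])` → prints True
`print(backup['model']['layers'])` → prints [62, 741, 201]
`print('new_key' in backup)` → prints False

Answer:
True
[62, 741, 201]
False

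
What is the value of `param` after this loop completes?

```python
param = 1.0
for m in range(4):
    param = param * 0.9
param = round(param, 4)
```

Exponential decay: 1.0 * 0.9^4
`param` takes the values: 1.0 → 0.9 → 0.81 → 0.729 → 0.6561

Answer: 0.6561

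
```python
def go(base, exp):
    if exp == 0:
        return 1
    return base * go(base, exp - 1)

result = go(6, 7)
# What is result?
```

go(6, 7) = 6 * 6 * 6 * 6 * 6 * 6 * 6 = 279936

Answer: 279936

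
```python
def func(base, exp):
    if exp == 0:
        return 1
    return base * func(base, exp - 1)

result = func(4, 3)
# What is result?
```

func(4, 3) = 4 * 4 * 4 = 64

Answer: 64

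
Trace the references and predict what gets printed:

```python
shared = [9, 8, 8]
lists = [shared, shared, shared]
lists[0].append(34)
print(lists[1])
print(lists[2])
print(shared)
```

Key concept: list of same reference.
Step by step:
`shared = [9, 8, 8]` → shared = [9, 8, 8]
`lists = [shared, shared, shared]` → lists = [[9, 8, 8], [9, 8, 8], [9, 8, 8]]
`lists[0].append(34)` → shared = [9, 8, 8, 34]; lists = [[9, 8, 8, 34], [9, 8, 8, 34], [9, 8, 8, 34]]
`print(lists[1])` → prints [9, 8, 8, 34]
`print(lists[2])` → prints [9, 8, 8, 34]
`print(shared)` → prints [9, 8, 8, 34]

Answer:
[9, 8, 8, 34]
[9, 8, 8, 34]
[9, 8, 8, 34]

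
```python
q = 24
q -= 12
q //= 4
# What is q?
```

Trace:
`q = 24` → q = 24
`q -= 12` → q = 12
`q //= 4` → q = 3
So q = 3

Answer: 3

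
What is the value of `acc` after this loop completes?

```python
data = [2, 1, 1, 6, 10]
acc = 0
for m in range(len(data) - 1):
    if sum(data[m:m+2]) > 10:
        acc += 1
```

Count windows with sum > 10
`acc` takes the values: 0 → 1

Answer: 1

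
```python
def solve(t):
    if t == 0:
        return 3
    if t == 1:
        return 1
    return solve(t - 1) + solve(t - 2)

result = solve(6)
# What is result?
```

Build up from base cases: solve(0)=3, solve(1)=1, solve(2)=4, solve(3)=5, solve(4)=9, solve(5)=14, solve(6)=23

Answer: 23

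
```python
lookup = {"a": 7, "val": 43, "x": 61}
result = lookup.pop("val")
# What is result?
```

Trace:
`lookup = {"a": 7, "val": 43, "x": 61}` → lookup = {'a': 7, 'val': 43, 'x': 61}
`result = lookup.pop("val")` → lookup = {'a': 7, 'x': 61}; result = 43
So result = 43

Answer: 43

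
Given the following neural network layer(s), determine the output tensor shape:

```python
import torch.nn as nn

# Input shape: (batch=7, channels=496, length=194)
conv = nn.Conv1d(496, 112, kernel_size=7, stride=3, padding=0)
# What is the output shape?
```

Input: (7, 496, 194) -> Output: (7, 112, 63)

Answer: (7, 112, 63)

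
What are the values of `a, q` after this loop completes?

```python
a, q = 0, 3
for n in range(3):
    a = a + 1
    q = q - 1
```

a goes 0→3, q goes 3→0
`a, q` takes the values: (0, 3) → (1, 3) → (1, 2) → (2, 2) → (2, 1) → (3, 1) → (3, 0)

Answer: 3, 0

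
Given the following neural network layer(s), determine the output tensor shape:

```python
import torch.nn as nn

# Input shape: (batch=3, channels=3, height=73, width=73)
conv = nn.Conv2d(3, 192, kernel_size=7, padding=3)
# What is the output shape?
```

Input: (3, 3, 73, 73) -> Output: (3, 192, 73, 73)

Answer: (3, 192, 73, 73)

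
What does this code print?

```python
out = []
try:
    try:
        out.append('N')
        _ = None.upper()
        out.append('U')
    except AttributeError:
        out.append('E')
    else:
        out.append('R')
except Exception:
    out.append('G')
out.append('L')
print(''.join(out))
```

Execution trace: 'N' (inner try body) → 'E' (inner except AttributeError) → 'L' (after the try/except). Output: NEL

Answer: NEL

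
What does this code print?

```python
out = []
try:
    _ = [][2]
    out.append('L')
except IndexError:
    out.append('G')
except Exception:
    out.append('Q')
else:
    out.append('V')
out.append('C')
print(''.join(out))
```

Execution trace: 'G' (except IndexError) → 'C' (after the try/except). Output: GC

Answer: GC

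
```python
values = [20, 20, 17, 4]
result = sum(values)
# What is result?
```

Trace:
`values = [20, 20, 17, 4]` → values = [20, 20, 17, 4]
`result = sum(values)` → result = 61
So result = 61

Answer: 61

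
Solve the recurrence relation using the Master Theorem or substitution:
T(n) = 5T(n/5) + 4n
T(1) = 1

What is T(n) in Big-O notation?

By Master Theorem: a=5, b=5, f(n)=4n. Since log_5(5) = 1 and f(n) = Θ(n^1), Case 2 applies. T(n) = O(n log n).

Answer: O(n log n)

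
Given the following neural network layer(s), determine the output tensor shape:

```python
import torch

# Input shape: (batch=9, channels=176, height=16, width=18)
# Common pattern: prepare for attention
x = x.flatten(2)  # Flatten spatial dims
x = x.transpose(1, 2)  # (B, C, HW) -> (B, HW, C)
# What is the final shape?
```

Input: (9, 176, 16, 18) -> after flatten(2): (9, 176, 288) -> Output: (9, 288, 176)

Answer: (9, 288, 176)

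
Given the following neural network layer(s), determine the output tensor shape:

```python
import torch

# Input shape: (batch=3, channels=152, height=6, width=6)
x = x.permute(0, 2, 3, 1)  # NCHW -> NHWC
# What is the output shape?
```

Input: (3, 152, 6, 6) -> Output: (3, 6, 6, 152)

Answer: (3, 6, 6, 152)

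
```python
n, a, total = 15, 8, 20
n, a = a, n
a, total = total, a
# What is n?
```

Trace:
`n, a, total = 15, 8, 20` → n = 15; a = 8; total = 20
`n, a = a, n` → n = 8; a = 15
`a, total = total, a` → a = 20; total = 15
So n = 8

Answer: 8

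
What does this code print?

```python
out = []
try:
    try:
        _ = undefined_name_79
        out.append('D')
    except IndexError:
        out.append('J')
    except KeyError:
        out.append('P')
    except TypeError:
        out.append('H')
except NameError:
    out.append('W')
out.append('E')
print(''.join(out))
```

Execution trace: 'W' (outer except NameError) → 'E' (after the try/except). Output: WE

Answer: WE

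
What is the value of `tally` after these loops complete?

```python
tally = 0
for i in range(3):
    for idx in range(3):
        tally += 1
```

3 * 3 = 9
`tally` takes the values: 0 → 1 → 2 → 3 → 4 → 5 → 6 → 7 → 8 → 9

Answer: 9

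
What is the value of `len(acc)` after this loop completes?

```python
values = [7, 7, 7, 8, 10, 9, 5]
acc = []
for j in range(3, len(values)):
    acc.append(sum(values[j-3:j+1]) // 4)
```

Number of 4-element averages
`acc` takes the values: [] → [7] → [7, 8] → [7, 8, 8] → [7, 8, 8, 8]
So `len(acc)` = 4

Answer: 4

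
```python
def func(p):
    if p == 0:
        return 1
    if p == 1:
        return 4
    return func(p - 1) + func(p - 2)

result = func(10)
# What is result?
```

Build up from base cases: func(0)=1, func(1)=4, func(2)=5, func(3)=9, func(4)=14, func(5)=23, func(6)=37, ..., func(10)=254

Answer: 254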